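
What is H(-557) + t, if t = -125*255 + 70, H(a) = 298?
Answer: -31507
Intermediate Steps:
t = -31805 (t = -31875 + 70 = -31805)
H(-557) + t = 298 - 31805 = -31507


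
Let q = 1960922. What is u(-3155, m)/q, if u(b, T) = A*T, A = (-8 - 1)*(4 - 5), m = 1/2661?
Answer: 3/1739337814 ≈ 1.7248e-9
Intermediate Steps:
m = 1/2661 ≈ 0.00037580
A = 9 (A = -9*(-1) = 9)
u(b, T) = 9*T
u(-3155, m)/q = (9*(1/2661))/1960922 = (3/887)*(1/1960922) = 3/1739337814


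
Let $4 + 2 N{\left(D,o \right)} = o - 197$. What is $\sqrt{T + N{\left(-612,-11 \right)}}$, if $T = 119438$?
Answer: $2 \sqrt{29833} \approx 345.44$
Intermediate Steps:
$N{\left(D,o \right)} = - \frac{201}{2} + \frac{o}{2}$ ($N{\left(D,o \right)} = -2 + \frac{o - 197}{2} = -2 + \frac{-197 + o}{2} = -2 + \left(- \frac{197}{2} + \frac{o}{2}\right) = - \frac{201}{2} + \frac{o}{2}$)
$\sqrt{T + N{\left(-612,-11 \right)}} = \sqrt{119438 + \left(- \frac{201}{2} + \frac{1}{2} \left(-11\right)\right)} = \sqrt{119438 - 106} = \sqrt{119332} = 2 \sqrt{29833}$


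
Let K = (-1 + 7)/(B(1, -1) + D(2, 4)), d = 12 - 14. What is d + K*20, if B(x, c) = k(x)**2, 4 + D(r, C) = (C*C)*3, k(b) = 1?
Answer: 2/3 ≈ 0.66667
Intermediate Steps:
D(r, C) = -4 + 3*C**2 (D(r, C) = -4 + (C*C)*3 = -4 + C**2*3 = -4 + 3*C**2)
d = -2
B(x, c) = 1 (B(x, c) = 1**2 = 1)
K = 2/15 (K = (-1 + 7)/(1 + (-4 + 3*4**2)) = 6/(1 + (-4 + 3*16)) = 6/(1 + (-4 + 48)) = 6/(1 + 44) = 6/45 = 6*(1/45) = 2/15 ≈ 0.13333)
d + K*20 = -2 + (2/15)*20 = -2 + 8/3 = 2/3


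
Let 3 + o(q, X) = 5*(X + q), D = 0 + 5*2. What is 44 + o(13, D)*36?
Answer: 4076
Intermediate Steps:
D = 10 (D = 0 + 10 = 10)
o(q, X) = -3 + 5*X + 5*q (o(q, X) = -3 + 5*(X + q) = -3 + (5*X + 5*q) = -3 + 5*X + 5*q)
44 + o(13, D)*36 = 44 + (-3 + 5*10 + 5*13)*36 = 44 + (-3 + 50 + 65)*36 = 44 + 112*36 = 44 + 4032 = 4076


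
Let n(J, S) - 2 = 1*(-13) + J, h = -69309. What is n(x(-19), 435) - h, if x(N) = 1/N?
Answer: 1316661/19 ≈ 69298.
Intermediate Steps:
n(J, S) = -11 + J (n(J, S) = 2 + (1*(-13) + J) = 2 + (-13 + J) = -11 + J)
n(x(-19), 435) - h = (-11 + 1/(-19)) - 1*(-69309) = (-11 - 1/19) + 69309 = -210/19 + 69309 = 1316661/19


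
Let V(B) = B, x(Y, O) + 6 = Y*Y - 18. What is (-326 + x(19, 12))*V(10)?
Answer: 110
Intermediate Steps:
x(Y, O) = -24 + Y**2 (x(Y, O) = -6 + (Y*Y - 18) = -6 + (Y**2 - 18) = -6 + (-18 + Y**2) = -24 + Y**2)
(-326 + x(19, 12))*V(10) = (-326 + (-24 + 19**2))*10 = (-326 + (-24 + 361))*10 = (-326 + 337)*10 = 11*10 = 110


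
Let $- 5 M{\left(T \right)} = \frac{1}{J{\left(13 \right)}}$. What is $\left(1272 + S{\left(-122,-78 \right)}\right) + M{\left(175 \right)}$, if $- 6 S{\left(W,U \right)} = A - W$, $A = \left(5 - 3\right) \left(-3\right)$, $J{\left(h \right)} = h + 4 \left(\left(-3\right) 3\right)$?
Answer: $\frac{432173}{345} \approx 1252.7$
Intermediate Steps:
$J{\left(h \right)} = -36 + h$ ($J{\left(h \right)} = h + 4 \left(-9\right) = h - 36 = -36 + h$)
$M{\left(T \right)} = \frac{1}{115}$ ($M{\left(T \right)} = - \frac{1}{5 \left(-36 + 13\right)} = - \frac{1}{5 \left(-23\right)} = \left(- \frac{1}{5}\right) \left(- \frac{1}{23}\right) = \frac{1}{115}$)
$A = -6$ ($A = 2 \left(-3\right) = -6$)
$S{\left(W,U \right)} = 1 + \frac{W}{6}$ ($S{\left(W,U \right)} = - \frac{-6 - W}{6} = 1 + \frac{W}{6}$)
$\left(1272 + S{\left(-122,-78 \right)}\right) + M{\left(175 \right)} = \left(1272 + \left(1 + \frac{1}{6} \left(-122\right)\right)\right) + \frac{1}{115} = \left(1272 + \left(1 - \frac{61}{3}\right)\right) + \frac{1}{115} = \left(1272 - \frac{58}{3}\right) + \frac{1}{115} = \frac{3758}{3} + \frac{1}{115} = \frac{432173}{345}$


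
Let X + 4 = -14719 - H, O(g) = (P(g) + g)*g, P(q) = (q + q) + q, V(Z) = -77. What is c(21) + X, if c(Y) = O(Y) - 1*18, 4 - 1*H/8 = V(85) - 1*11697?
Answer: -107201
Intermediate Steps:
P(q) = 3*q (P(q) = 2*q + q = 3*q)
O(g) = 4*g² (O(g) = (3*g + g)*g = (4*g)*g = 4*g²)
H = 94224 (H = 32 - 8*(-77 - 1*11697) = 32 - 8*(-77 - 11697) = 32 - 8*(-11774) = 32 + 94192 = 94224)
X = -108947 (X = -4 + (-14719 - 1*94224) = -4 + (-14719 - 94224) = -4 - 108943 = -108947)
c(Y) = -18 + 4*Y² (c(Y) = 4*Y² - 1*18 = 4*Y² - 18 = -18 + 4*Y²)
c(21) + X = (-18 + 4*21²) - 108947 = (-18 + 4*441) - 108947 = (-18 + 1764) - 108947 = 1746 - 108947 = -107201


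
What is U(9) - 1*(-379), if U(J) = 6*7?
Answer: 421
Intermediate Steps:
U(J) = 42
U(9) - 1*(-379) = 42 - 1*(-379) = 42 + 379 = 421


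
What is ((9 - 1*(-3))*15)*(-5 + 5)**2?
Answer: 0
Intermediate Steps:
((9 - 1*(-3))*15)*(-5 + 5)**2 = ((9 + 3)*15)*0**2 = (12*15)*0 = 180*0 = 0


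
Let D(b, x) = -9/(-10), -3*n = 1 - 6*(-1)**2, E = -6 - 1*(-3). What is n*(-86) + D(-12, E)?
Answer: -4273/30 ≈ -142.43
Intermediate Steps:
E = -3 (E = -6 + 3 = -3)
n = 5/3 (n = -(1 - 6*(-1)**2)/3 = -(1 - 6*1)/3 = -(1 - 6)/3 = -1/3*(-5) = 5/3 ≈ 1.6667)
D(b, x) = 9/10 (D(b, x) = -9*(-1/10) = 9/10)
n*(-86) + D(-12, E) = (5/3)*(-86) + 9/10 = -430/3 + 9/10 = -4273/30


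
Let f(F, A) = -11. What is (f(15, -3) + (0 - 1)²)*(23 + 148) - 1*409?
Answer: -2119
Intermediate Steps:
(f(15, -3) + (0 - 1)²)*(23 + 148) - 1*409 = (-11 + (0 - 1)²)*(23 + 148) - 1*409 = (-11 + (-1)²)*171 - 409 = (-11 + 1)*171 - 409 = -10*171 - 409 = -1710 - 409 = -2119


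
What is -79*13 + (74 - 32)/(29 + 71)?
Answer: -51329/50 ≈ -1026.6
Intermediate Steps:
-79*13 + (74 - 32)/(29 + 71) = -1027 + 42/100 = -1027 + 42*(1/100) = -1027 + 21/50 = -51329/50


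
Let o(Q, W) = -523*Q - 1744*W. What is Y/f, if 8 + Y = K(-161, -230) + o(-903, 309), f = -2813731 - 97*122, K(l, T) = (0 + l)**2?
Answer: 40714/2825565 ≈ 0.014409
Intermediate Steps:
K(l, T) = l**2
o(Q, W) = -1744*W - 523*Q
f = -2825565 (f = -2813731 - 11834 = -2825565)
Y = -40714 (Y = -8 + ((-161)**2 + (-1744*309 - 523*(-903))) = -8 + (25921 + (-538896 + 472269)) = -8 + (25921 - 66627) = -8 - 40706 = -40714)
Y/f = -40714/(-2825565) = -40714*(-1/2825565) = 40714/2825565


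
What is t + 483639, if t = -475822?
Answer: 7817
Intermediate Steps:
t + 483639 = -475822 + 483639 = 7817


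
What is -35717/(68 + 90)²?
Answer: -35717/24964 ≈ -1.4307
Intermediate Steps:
-35717/(68 + 90)² = -35717/(158²) = -35717/24964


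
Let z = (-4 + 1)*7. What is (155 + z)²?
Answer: 17956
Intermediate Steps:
z = -21 (z = -3*7 = -21)
(155 + z)² = (155 - 21)² = 134² = 17956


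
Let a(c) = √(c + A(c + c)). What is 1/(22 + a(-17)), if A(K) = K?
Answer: 22/535 - I*√51/535 ≈ 0.041121 - 0.013348*I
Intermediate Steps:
a(c) = √3*√c (a(c) = √(c + (c + c)) = √(c + 2*c) = √(3*c) = √3*√c)
1/(22 + a(-17)) = 1/(22 + √3*√(-17)) = 1/(22 + √3*(I*√17)) = 1/(22 + I*√51)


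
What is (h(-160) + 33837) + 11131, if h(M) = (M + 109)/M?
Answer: 7194931/160 ≈ 44968.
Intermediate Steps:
h(M) = (109 + M)/M
(h(-160) + 33837) + 11131 = ((109 - 160)/(-160) + 33837) + 11131 = (-1/160*(-51) + 33837) + 11131 = (51/160 + 33837) + 11131 = 5413971/160 + 11131 = 7194931/160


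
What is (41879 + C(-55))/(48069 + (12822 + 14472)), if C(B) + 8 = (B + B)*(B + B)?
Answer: 53971/75363 ≈ 0.71615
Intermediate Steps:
C(B) = -8 + 4*B² (C(B) = -8 + (B + B)*(B + B) = -8 + (2*B)*(2*B) = -8 + 4*B²)
(41879 + C(-55))/(48069 + (12822 + 14472)) = (41879 + (-8 + 4*(-55)²))/(48069 + (12822 + 14472)) = (41879 + (-8 + 4*3025))/(48069 + 27294) = (41879 + (-8 + 12100))/75363 = (41879 + 12092)*(1/75363) = 53971*(1/75363) = 53971/75363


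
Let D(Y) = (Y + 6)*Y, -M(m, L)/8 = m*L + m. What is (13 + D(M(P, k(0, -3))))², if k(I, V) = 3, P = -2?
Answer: 20187049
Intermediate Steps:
M(m, L) = -8*m - 8*L*m (M(m, L) = -8*(m*L + m) = -8*(L*m + m) = -8*(m + L*m) = -8*m - 8*L*m)
D(Y) = Y*(6 + Y) (D(Y) = (6 + Y)*Y = Y*(6 + Y))
(13 + D(M(P, k(0, -3))))² = (13 + (-8*(-2)*(1 + 3))*(6 - 8*(-2)*(1 + 3)))² = (13 + (-8*(-2)*4)*(6 - 8*(-2)*4))² = (13 + 64*(6 + 64))² = (13 + 64*70)² = (13 + 4480)² = 4493² = 20187049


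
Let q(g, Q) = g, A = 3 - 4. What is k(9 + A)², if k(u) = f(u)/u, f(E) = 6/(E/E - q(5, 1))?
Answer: 9/256 ≈ 0.035156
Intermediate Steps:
A = -1
f(E) = -3/2 (f(E) = 6/(E/E - 1*5) = 6/(1 - 5) = 6/(-4) = 6*(-¼) = -3/2)
k(u) = -3/(2*u)
k(9 + A)² = (-3/(2*(9 - 1)))² = (-3/2/8)² = (-3/2*⅛)² = (-3/16)² = 9/256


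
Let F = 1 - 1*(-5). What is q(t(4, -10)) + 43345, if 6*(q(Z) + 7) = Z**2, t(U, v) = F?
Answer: 43344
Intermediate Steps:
F = 6 (F = 1 + 5 = 6)
t(U, v) = 6
q(Z) = -7 + Z**2/6
q(t(4, -10)) + 43345 = (-7 + (1/6)*6**2) + 43345 = (-7 + (1/6)*36) + 43345 = (-7 + 6) + 43345 = -1 + 43345 = 43344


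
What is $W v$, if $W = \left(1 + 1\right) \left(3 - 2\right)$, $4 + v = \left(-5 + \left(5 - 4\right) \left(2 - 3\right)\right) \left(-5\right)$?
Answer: $52$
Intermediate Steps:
$v = 26$ ($v = -4 + \left(-5 + \left(5 - 4\right) \left(2 - 3\right)\right) \left(-5\right) = -4 + \left(-5 + 1 \left(-1\right)\right) \left(-5\right) = -4 + \left(-5 - 1\right) \left(-5\right) = -4 - -30 = -4 + 30 = 26$)
$W = 2$ ($W = 2 \cdot 1 = 2$)
$W v = 2 \cdot 26 = 52$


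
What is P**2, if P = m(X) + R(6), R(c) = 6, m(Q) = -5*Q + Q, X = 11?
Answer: 1444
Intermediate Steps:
m(Q) = -4*Q
P = -38 (P = -4*11 + 6 = -44 + 6 = -38)
P**2 = (-38)**2 = 1444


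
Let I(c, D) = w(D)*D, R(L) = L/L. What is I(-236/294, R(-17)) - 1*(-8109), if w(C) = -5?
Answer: 8104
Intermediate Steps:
R(L) = 1
I(c, D) = -5*D
I(-236/294, R(-17)) - 1*(-8109) = -5*1 - 1*(-8109) = -5 + 8109 = 8104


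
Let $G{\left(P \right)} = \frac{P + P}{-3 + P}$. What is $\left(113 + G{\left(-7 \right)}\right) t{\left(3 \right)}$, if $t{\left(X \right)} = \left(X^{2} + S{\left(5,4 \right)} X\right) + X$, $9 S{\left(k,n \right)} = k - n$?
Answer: $\frac{21164}{15} \approx 1410.9$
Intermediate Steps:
$S{\left(k,n \right)} = - \frac{n}{9} + \frac{k}{9}$ ($S{\left(k,n \right)} = \frac{k - n}{9} = - \frac{n}{9} + \frac{k}{9}$)
$G{\left(P \right)} = \frac{2 P}{-3 + P}$
$t{\left(X \right)} = X^{2} + \frac{10 X}{9}$ ($t{\left(X \right)} = \left(X^{2} + \left(\left(- \frac{1}{9}\right) 4 + \frac{1}{9} \cdot 5\right) X\right) + X = \left(X^{2} + \left(- \frac{4}{9} + \frac{5}{9}\right) X\right) + X = \left(X^{2} + \frac{X}{9}\right) + X = X^{2} + \frac{10 X}{9}$)
$\left(113 + G{\left(-7 \right)}\right) t{\left(3 \right)} = \left(113 + 2 \left(-7\right) \frac{1}{-3 - 7}\right) \frac{1}{9} \cdot 3 \left(10 + 9 \cdot 3\right) = \left(113 + 2 \left(-7\right) \frac{1}{-10}\right) \frac{1}{9} \cdot 3 \left(10 + 27\right) = \left(113 + 2 \left(-7\right) \left(- \frac{1}{10}\right)\right) \frac{1}{9} \cdot 3 \cdot 37 = \left(113 + \frac{7}{5}\right) \frac{37}{3} = \frac{572}{5} \cdot \frac{37}{3} = \frac{21164}{15}$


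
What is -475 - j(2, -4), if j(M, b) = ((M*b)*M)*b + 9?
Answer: -548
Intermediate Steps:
j(M, b) = 9 + M**2*b**2 (j(M, b) = (b*M**2)*b + 9 = M**2*b**2 + 9 = 9 + M**2*b**2)
-475 - j(2, -4) = -475 - (9 + 2**2*(-4)**2) = -475 - (9 + 4*16) = -475 - (9 + 64) = -475 - 1*73 = -475 - 73 = -548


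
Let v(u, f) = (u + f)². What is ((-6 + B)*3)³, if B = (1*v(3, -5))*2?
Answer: 216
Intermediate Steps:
v(u, f) = (f + u)²
B = 8 (B = (1*(-5 + 3)²)*2 = (1*(-2)²)*2 = (1*4)*2 = 4*2 = 8)
((-6 + B)*3)³ = ((-6 + 8)*3)³ = (2*3)³ = 6³ = 216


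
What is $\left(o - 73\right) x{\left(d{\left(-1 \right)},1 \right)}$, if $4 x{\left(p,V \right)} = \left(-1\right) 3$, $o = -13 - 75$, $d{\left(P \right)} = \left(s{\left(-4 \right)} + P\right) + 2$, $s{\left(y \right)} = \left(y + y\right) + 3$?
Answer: $\frac{483}{4} \approx 120.75$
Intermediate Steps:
$s{\left(y \right)} = 3 + 2 y$ ($s{\left(y \right)} = 2 y + 3 = 3 + 2 y$)
$d{\left(P \right)} = -3 + P$ ($d{\left(P \right)} = \left(\left(3 + 2 \left(-4\right)\right) + P\right) + 2 = \left(\left(3 - 8\right) + P\right) + 2 = \left(-5 + P\right) + 2 = -3 + P$)
$o = -88$
$x{\left(p,V \right)} = - \frac{3}{4}$ ($x{\left(p,V \right)} = \frac{\left(-1\right) 3}{4} = \frac{1}{4} \left(-3\right) = - \frac{3}{4}$)
$\left(o - 73\right) x{\left(d{\left(-1 \right)},1 \right)} = \left(-88 - 73\right) \left(- \frac{3}{4}\right) = \left(-161\right) \left(- \frac{3}{4}\right) = \frac{483}{4}$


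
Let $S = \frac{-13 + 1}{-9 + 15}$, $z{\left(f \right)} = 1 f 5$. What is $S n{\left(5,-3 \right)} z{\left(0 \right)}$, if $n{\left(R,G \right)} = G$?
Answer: $0$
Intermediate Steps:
$z{\left(f \right)} = 5 f$ ($z{\left(f \right)} = f 5 = 5 f$)
$S = -2$ ($S = - \frac{12}{6} = \left(-12\right) \frac{1}{6} = -2$)
$S n{\left(5,-3 \right)} z{\left(0 \right)} = \left(-2\right) \left(-3\right) 5 \cdot 0 = 6 \cdot 0 = 0$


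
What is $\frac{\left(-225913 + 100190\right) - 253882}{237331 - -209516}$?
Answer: $- \frac{126535}{148949} \approx -0.84952$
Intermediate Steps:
$\frac{\left(-225913 + 100190\right) - 253882}{237331 - -209516} = \frac{-125723 - 253882}{237331 + 209516} = - \frac{379605}{446847} = \left(-379605\right) \frac{1}{446847} = - \frac{126535}{148949}$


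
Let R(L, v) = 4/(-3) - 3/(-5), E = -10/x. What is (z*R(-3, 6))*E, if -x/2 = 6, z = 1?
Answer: -11/18 ≈ -0.61111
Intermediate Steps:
x = -12 (x = -2*6 = -12)
E = 5/6 (E = -10/(-12) = -10*(-1/12) = 5/6 ≈ 0.83333)
R(L, v) = -11/15 (R(L, v) = 4*(-1/3) - 3*(-1/5) = -4/3 + 3/5 = -11/15)
(z*R(-3, 6))*E = (1*(-11/15))*(5/6) = -11/15*5/6 = -11/18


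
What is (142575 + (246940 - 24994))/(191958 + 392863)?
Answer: 364521/584821 ≈ 0.62330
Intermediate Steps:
(142575 + (246940 - 24994))/(191958 + 392863) = (142575 + 221946)/584821 = 364521*(1/584821) = 364521/584821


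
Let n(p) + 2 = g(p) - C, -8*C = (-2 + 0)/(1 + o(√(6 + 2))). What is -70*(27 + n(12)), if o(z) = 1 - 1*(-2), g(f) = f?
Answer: -20685/8 ≈ -2585.6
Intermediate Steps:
o(z) = 3 (o(z) = 1 + 2 = 3)
C = 1/16 (C = -(-2 + 0)/(8*(1 + 3)) = -(-1)/(4*4) = -⅛*(-½) = 1/16 ≈ 0.062500)
n(p) = -33/16 + p (n(p) = -2 + (p - 1*1/16) = -2 + (p - 1/16) = -2 + (-1/16 + p) = -33/16 + p)
-70*(27 + n(12)) = -70*(27 + (-33/16 + 12)) = -70*(27 + 159/16) = -70*591/16 = -20685/8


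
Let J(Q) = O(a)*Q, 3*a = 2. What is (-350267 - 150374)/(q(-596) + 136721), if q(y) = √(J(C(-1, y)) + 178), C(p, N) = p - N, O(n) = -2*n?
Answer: -15795724191/4313684413 + 500641*I*√5538/56077897369 ≈ -3.6618 + 0.00066437*I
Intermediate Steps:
a = ⅔ (a = (⅓)*2 = ⅔ ≈ 0.66667)
J(Q) = -4*Q/3 (J(Q) = (-2*⅔)*Q = -4*Q/3)
q(y) = √(538/3 + 4*y/3) (q(y) = √(-4*(-1 - y)/3 + 178) = √((4/3 + 4*y/3) + 178) = √(538/3 + 4*y/3))
(-350267 - 150374)/(q(-596) + 136721) = (-350267 - 150374)/(√(1614 + 12*(-596))/3 + 136721) = -500641/(√(1614 - 7152)/3 + 136721) = -500641/(√(-5538)/3 + 136721) = -500641/((I*√5538)/3 + 136721) = -500641/(I*√5538/3 + 136721) = -500641/(136721 + I*√5538/3)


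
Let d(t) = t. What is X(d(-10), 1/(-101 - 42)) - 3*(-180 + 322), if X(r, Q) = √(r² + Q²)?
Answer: -426 + √2044901/143 ≈ -416.00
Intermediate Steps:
X(r, Q) = √(Q² + r²)
X(d(-10), 1/(-101 - 42)) - 3*(-180 + 322) = √((1/(-101 - 42))² + (-10)²) - 3*(-180 + 322) = √((1/(-143))² + 100) - 3*142 = √((-1/143)² + 100) - 426 = √(1/20449 + 100) - 426 = √(2044901/20449) - 426 = √2044901/143 - 426 = -426 + √2044901/143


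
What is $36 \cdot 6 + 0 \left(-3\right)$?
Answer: $216$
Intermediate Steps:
$36 \cdot 6 + 0 \left(-3\right) = 216 + 0 = 216$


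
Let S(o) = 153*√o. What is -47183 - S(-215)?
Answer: -47183 - 153*I*√215 ≈ -47183.0 - 2243.4*I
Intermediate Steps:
-47183 - S(-215) = -47183 - 153*√(-215) = -47183 - 153*I*√215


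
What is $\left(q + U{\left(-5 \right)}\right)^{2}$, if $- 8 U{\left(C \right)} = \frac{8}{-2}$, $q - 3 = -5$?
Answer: $\frac{9}{4} \approx 2.25$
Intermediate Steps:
$q = -2$ ($q = 3 - 5 = -2$)
$U{\left(C \right)} = \frac{1}{2}$ ($U{\left(C \right)} = - \frac{8 \frac{1}{-2}}{8} = - \frac{8 \left(- \frac{1}{2}\right)}{8} = \left(- \frac{1}{8}\right) \left(-4\right) = \frac{1}{2}$)
$\left(q + U{\left(-5 \right)}\right)^{2} = \left(-2 + \frac{1}{2}\right)^{2} = \left(- \frac{3}{2}\right)^{2} = \frac{9}{4}$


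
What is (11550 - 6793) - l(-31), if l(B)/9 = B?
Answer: 5036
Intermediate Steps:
l(B) = 9*B
(11550 - 6793) - l(-31) = (11550 - 6793) - 9*(-31) = 4757 - 1*(-279) = 4757 + 279 = 5036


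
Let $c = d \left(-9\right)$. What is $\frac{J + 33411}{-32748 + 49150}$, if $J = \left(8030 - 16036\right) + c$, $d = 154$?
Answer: $\frac{24019}{16402} \approx 1.4644$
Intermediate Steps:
$c = -1386$ ($c = 154 \left(-9\right) = -1386$)
$J = -9392$ ($J = \left(8030 - 16036\right) - 1386 = -8006 - 1386 = -9392$)
$\frac{J + 33411}{-32748 + 49150} = \frac{-9392 + 33411}{-32748 + 49150} = \frac{24019}{16402}$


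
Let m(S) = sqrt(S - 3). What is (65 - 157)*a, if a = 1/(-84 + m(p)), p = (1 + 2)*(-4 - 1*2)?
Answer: 368/337 + 92*I*sqrt(21)/7077 ≈ 1.092 + 0.059573*I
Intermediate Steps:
p = -18 (p = 3*(-4 - 2) = 3*(-6) = -18)
m(S) = sqrt(-3 + S)
a = 1/(-84 + I*sqrt(21)) (a = 1/(-84 + sqrt(-3 - 18)) = 1/(-84 + sqrt(-21)) = 1/(-84 + I*sqrt(21)) ≈ -0.011869 - 0.00064753*I)
(65 - 157)*a = (65 - 157)*(-4/337 - I*sqrt(21)/7077) = -92*(-4/337 - I*sqrt(21)/7077) = 368/337 + 92*I*sqrt(21)/7077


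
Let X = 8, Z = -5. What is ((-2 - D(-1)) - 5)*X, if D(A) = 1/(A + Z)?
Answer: -164/3 ≈ -54.667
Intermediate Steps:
D(A) = 1/(-5 + A) (D(A) = 1/(A - 5) = 1/(-5 + A))
((-2 - D(-1)) - 5)*X = ((-2 - 1/(-5 - 1)) - 5)*8 = ((-2 - 1/(-6)) - 5)*8 = ((-2 - 1*(-⅙)) - 5)*8 = ((-2 + ⅙) - 5)*8 = (-11/6 - 5)*8 = -41/6*8 = -164/3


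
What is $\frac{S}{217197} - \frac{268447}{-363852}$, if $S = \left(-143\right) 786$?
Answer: $\frac{1934405107}{8780840316} \approx 0.2203$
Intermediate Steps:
$S = -112398$
$\frac{S}{217197} - \frac{268447}{-363852} = - \frac{112398}{217197} - \frac{268447}{-363852} = \left(-112398\right) \frac{1}{217197} - - \frac{268447}{363852} = - \frac{37466}{72399} + \frac{268447}{363852} = \frac{1934405107}{8780840316}$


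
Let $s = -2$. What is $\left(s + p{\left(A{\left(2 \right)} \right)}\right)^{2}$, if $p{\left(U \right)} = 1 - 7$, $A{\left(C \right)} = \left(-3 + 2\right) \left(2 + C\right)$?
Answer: $64$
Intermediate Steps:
$A{\left(C \right)} = -2 - C$ ($A{\left(C \right)} = - (2 + C) = -2 - C$)
$p{\left(U \right)} = -6$ ($p{\left(U \right)} = 1 - 7 = -6$)
$\left(s + p{\left(A{\left(2 \right)} \right)}\right)^{2} = \left(-2 - 6\right)^{2} = \left(-8\right)^{2} = 64$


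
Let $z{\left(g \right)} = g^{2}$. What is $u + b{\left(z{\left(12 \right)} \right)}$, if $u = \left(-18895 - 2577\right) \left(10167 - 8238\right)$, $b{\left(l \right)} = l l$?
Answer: $-41398752$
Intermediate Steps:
$b{\left(l \right)} = l^{2}$
$u = -41419488$ ($u = \left(-21472\right) 1929 = -41419488$)
$u + b{\left(z{\left(12 \right)} \right)} = -41419488 + \left(12^{2}\right)^{2} = -41419488 + 144^{2} = -41419488 + 20736 = -41398752$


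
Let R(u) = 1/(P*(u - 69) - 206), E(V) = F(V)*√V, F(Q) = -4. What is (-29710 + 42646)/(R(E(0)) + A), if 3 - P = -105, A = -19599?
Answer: -99063888/150089143 ≈ -0.66003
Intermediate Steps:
P = 108 (P = 3 - 1*(-105) = 3 + 105 = 108)
E(V) = -4*√V
R(u) = 1/(-7658 + 108*u) (R(u) = 1/(108*(u - 69) - 206) = 1/(108*(-69 + u) - 206) = 1/((-7452 + 108*u) - 206) = 1/(-7658 + 108*u))
(-29710 + 42646)/(R(E(0)) + A) = (-29710 + 42646)/(1/(2*(-3829 + 54*(-4*√0))) - 19599) = 12936/(1/(2*(-3829 + 54*(-4*0))) - 19599) = 12936/(1/(2*(-3829 + 54*0)) - 19599) = 12936/(1/(2*(-3829 + 0)) - 19599) = 12936/((½)/(-3829) - 19599) = 12936/((½)*(-1/3829) - 19599) = 12936/(-1/7658 - 19599) = 12936/(-150089143/7658) = 12936*(-7658/150089143) = -99063888/150089143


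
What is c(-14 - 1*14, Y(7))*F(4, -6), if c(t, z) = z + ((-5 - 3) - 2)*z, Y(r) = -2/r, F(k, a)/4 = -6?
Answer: -432/7 ≈ -61.714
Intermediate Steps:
F(k, a) = -24 (F(k, a) = 4*(-6) = -24)
c(t, z) = -9*z (c(t, z) = z + (-8 - 2)*z = z - 10*z = -9*z)
c(-14 - 1*14, Y(7))*F(4, -6) = -(-18)/7*(-24) = -9*(-2/7)*(-24) = (18/7)*(-24) = -432/7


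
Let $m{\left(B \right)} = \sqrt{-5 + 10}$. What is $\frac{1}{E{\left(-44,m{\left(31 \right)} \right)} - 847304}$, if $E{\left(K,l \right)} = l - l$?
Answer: $- \frac{1}{847304} \approx -1.1802 \cdot 10^{-6}$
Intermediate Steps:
$m{\left(B \right)} = \sqrt{5}$
$E{\left(K,l \right)} = 0$
$\frac{1}{E{\left(-44,m{\left(31 \right)} \right)} - 847304} = \frac{1}{0 - 847304} = \frac{1}{-847304} = - \frac{1}{847304}$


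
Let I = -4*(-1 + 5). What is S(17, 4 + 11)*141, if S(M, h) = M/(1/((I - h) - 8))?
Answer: -93483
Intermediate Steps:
I = -16 (I = -4*4 = -16)
S(M, h) = M*(-24 - h) (S(M, h) = M/(1/((-16 - h) - 8)) = M/(1/(-24 - h)) = M*(-24 - h))
S(17, 4 + 11)*141 = -1*17*(24 + (4 + 11))*141 = -1*17*(24 + 15)*141 = -1*17*39*141 = -663*141 = -93483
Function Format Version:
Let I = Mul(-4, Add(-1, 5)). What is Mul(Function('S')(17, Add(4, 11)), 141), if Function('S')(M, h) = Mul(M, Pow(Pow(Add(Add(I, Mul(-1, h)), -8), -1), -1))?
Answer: -93483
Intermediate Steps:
I = -16 (I = Mul(-4, 4) = -16)
Function('S')(M, h) = Mul(M, Add(-24, Mul(-1, h))) (Function('S')(M, h) = Mul(M, Pow(Pow(Add(Add(-16, Mul(-1, h)), -8), -1), -1)) = Mul(M, Pow(Pow(Add(-24, Mul(-1, h)), -1), -1)) = Mul(M, Add(-24, Mul(-1, h))))
Mul(Function('S')(17, Add(4, 11)), 141) = Mul(Mul(-1, 17, Add(24, Add(4, 11))), 141) = Mul(Mul(-1, 17, Add(24, 15)), 141) = Mul(Mul(-1, 17, 39), 141) = Mul(-663, 141) = -93483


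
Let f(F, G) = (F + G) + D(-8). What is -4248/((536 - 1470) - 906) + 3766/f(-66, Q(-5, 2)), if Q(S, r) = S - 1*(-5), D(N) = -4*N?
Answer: -424063/3910 ≈ -108.46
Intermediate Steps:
Q(S, r) = 5 + S (Q(S, r) = S + 5 = 5 + S)
f(F, G) = 32 + F + G (f(F, G) = (F + G) - 4*(-8) = (F + G) + 32 = 32 + F + G)
-4248/((536 - 1470) - 906) + 3766/f(-66, Q(-5, 2)) = -4248/((536 - 1470) - 906) + 3766/(32 - 66 + (5 - 5)) = -4248/(-934 - 906) + 3766/(32 - 66 + 0) = -4248/(-1840) + 3766/(-34) = -4248*(-1/1840) + 3766*(-1/34) = 531/230 - 1883/17 = -424063/3910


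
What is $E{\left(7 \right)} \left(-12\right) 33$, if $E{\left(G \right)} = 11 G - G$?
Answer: $-27720$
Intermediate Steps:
$E{\left(G \right)} = 10 G$
$E{\left(7 \right)} \left(-12\right) 33 = 10 \cdot 7 \left(-12\right) 33 = 70 \left(-12\right) 33 = \left(-840\right) 33 = -27720$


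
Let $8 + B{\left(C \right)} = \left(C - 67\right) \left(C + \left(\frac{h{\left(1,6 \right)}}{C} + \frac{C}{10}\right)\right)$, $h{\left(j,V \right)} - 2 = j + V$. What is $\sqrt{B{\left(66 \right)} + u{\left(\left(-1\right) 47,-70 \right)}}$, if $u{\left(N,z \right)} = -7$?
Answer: $\frac{i \sqrt{1061610}}{110} \approx 9.3668 i$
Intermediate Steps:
$h{\left(j,V \right)} = 2 + V + j$ ($h{\left(j,V \right)} = 2 + \left(j + V\right) = 2 + \left(V + j\right) = 2 + V + j$)
$B{\left(C \right)} = -8 + \left(-67 + C\right) \left(\frac{9}{C} + \frac{11 C}{10}\right)$ ($B{\left(C \right)} = -8 + \left(C - 67\right) \left(C + \left(\frac{2 + 6 + 1}{C} + \frac{C}{10}\right)\right) = -8 + \left(-67 + C\right) \left(C + \left(\frac{9}{C} + C \frac{1}{10}\right)\right) = -8 + \left(-67 + C\right) \left(C + \left(\frac{9}{C} + \frac{C}{10}\right)\right) = -8 + \left(-67 + C\right) \left(\frac{9}{C} + \frac{11 C}{10}\right)$)
$\sqrt{B{\left(66 \right)} + u{\left(\left(-1\right) 47,-70 \right)}} = \sqrt{\frac{-6030 + 66 \left(10 - 48642 + 11 \cdot 66^{2}\right)}{10 \cdot 66} - 7} = \sqrt{\frac{1}{10} \cdot \frac{1}{66} \left(-6030 + 66 \left(10 - 48642 + 11 \cdot 4356\right)\right) - 7} = \sqrt{\frac{1}{10} \cdot \frac{1}{66} \left(-6030 + 66 \left(10 - 48642 + 47916\right)\right) - 7} = \sqrt{\frac{1}{10} \cdot \frac{1}{66} \left(-6030 + 66 \left(-716\right)\right) - 7} = \sqrt{\frac{1}{10} \cdot \frac{1}{66} \left(-6030 - 47256\right) - 7} = \sqrt{\frac{1}{10} \cdot \frac{1}{66} \left(-53286\right) - 7} = \sqrt{- \frac{8881}{110} - 7} = \sqrt{- \frac{9651}{110}} = \frac{i \sqrt{1061610}}{110}$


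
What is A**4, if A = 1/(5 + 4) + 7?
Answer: 16777216/6561 ≈ 2557.1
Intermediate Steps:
A = 64/9 (A = 1/9 + 7 = 64/9 ≈ 7.1111)
A**4 = (64/9)**4 = 16777216/6561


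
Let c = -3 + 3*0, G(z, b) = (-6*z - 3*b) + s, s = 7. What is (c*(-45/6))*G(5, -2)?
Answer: -765/2 ≈ -382.50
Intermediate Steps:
G(z, b) = 7 - 6*z - 3*b (G(z, b) = (-6*z - 3*b) + 7 = 7 - 6*z - 3*b)
c = -3 (c = -3 + 0 = -3)
(c*(-45/6))*G(5, -2) = (-(-135)/6)*(7 - 6*5 - 3*(-2)) = (-(-135)/6)*(7 - 30 + 6) = -3*(-15/2)*(-17) = (45/2)*(-17) = -765/2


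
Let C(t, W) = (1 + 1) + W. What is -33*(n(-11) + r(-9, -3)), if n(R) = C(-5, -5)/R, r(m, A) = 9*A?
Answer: 882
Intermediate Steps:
C(t, W) = 2 + W
n(R) = -3/R (n(R) = (2 - 5)/R = -3/R)
-33*(n(-11) + r(-9, -3)) = -33*(-3/(-11) + 9*(-3)) = -33*(-3*(-1/11) - 27) = -33*(3/11 - 27) = -33*(-294/11) = 882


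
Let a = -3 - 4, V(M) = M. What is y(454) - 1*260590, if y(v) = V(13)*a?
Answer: -260681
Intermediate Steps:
a = -7
y(v) = -91 (y(v) = 13*(-7) = -91)
y(454) - 1*260590 = -91 - 1*260590 = -91 - 260590 = -260681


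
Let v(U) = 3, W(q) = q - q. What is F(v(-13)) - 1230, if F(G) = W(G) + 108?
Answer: -1122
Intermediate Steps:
W(q) = 0
F(G) = 108 (F(G) = 0 + 108 = 108)
F(v(-13)) - 1230 = 108 - 1230 = -1122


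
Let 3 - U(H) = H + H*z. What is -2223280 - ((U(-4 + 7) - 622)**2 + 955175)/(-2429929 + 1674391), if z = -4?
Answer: -559923732455/251846 ≈ -2.2233e+6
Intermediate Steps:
U(H) = 3 + 3*H (U(H) = 3 - (H + H*(-4)) = 3 - (H - 4*H) = 3 - (-3)*H = 3 + 3*H)
-2223280 - ((U(-4 + 7) - 622)**2 + 955175)/(-2429929 + 1674391) = -2223280 - (((3 + 3*(-4 + 7)) - 622)**2 + 955175)/(-2429929 + 1674391) = -2223280 - (((3 + 3*3) - 622)**2 + 955175)/(-755538) = -2223280 - (((3 + 9) - 622)**2 + 955175)*(-1)/755538 = -2223280 - ((12 - 622)**2 + 955175)*(-1)/755538 = -2223280 - ((-610)**2 + 955175)*(-1)/755538 = -2223280 - (372100 + 955175)*(-1)/755538 = -2223280 - 1327275*(-1)/755538 = -2223280 - 1*(-442425/251846) = -2223280 + 442425/251846 = -559923732455/251846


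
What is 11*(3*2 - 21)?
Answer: -165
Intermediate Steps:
11*(3*2 - 21) = 11*(6 - 21) = 11*(-15) = -165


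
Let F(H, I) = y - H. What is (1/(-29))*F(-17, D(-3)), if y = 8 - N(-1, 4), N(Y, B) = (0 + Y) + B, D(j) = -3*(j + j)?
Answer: -22/29 ≈ -0.75862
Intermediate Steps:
D(j) = -6*j
N(Y, B) = B + Y (N(Y, B) = Y + B = B + Y)
y = 5 (y = 8 - (4 - 1) = 8 - 1*3 = 8 - 3 = 5)
F(H, I) = 5 - H
(1/(-29))*F(-17, D(-3)) = (1/(-29))*(5 - 1*(-17)) = (1*(-1/29))*(5 + 17) = -1/29*22 = -22/29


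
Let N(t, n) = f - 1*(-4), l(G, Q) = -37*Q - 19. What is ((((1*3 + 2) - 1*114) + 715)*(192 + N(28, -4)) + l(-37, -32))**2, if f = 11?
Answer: 16029332449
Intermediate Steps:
l(G, Q) = -19 - 37*Q
N(t, n) = 15 (N(t, n) = 11 - 1*(-4) = 11 + 4 = 15)
((((1*3 + 2) - 1*114) + 715)*(192 + N(28, -4)) + l(-37, -32))**2 = ((((1*3 + 2) - 1*114) + 715)*(192 + 15) + (-19 - 37*(-32)))**2 = ((((3 + 2) - 114) + 715)*207 + (-19 + 1184))**2 = (((5 - 114) + 715)*207 + 1165)**2 = ((-109 + 715)*207 + 1165)**2 = (606*207 + 1165)**2 = (125442 + 1165)**2 = 126607**2 = 16029332449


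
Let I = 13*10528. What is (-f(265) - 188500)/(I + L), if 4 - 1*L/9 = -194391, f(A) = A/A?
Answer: -188501/1886419 ≈ -0.099925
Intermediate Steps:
f(A) = 1
I = 136864
L = 1749555 (L = 36 - 9*(-194391) = 36 + 1749519 = 1749555)
(-f(265) - 188500)/(I + L) = (-1*1 - 188500)/(136864 + 1749555) = (-1 - 188500)/1886419 = -188501*1/1886419 = -188501/1886419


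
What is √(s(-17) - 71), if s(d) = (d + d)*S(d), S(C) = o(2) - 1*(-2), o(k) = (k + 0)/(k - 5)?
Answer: I*√1047/3 ≈ 10.786*I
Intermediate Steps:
o(k) = k/(-5 + k)
S(C) = 4/3 (S(C) = 2/(-5 + 2) - 1*(-2) = 2/(-3) + 2 = 2*(-⅓) + 2 = -⅔ + 2 = 4/3)
s(d) = 8*d/3 (s(d) = (d + d)*(4/3) = (2*d)*(4/3) = 8*d/3)
√(s(-17) - 71) = √((8/3)*(-17) - 71) = √(-136/3 - 71) = √(-349/3) = I*√1047/3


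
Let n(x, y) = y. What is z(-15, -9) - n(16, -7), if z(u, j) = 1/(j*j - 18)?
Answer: 442/63 ≈ 7.0159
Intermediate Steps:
z(u, j) = 1/(-18 + j²) (z(u, j) = 1/(j² - 18) = 1/(-18 + j²))
z(-15, -9) - n(16, -7) = 1/(-18 + (-9)²) - 1*(-7) = 1/(-18 + 81) + 7 = 1/63 + 7 = 442/63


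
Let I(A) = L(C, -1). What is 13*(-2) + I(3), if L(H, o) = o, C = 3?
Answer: -27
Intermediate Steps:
I(A) = -1
13*(-2) + I(3) = 13*(-2) - 1 = -26 - 1 = -27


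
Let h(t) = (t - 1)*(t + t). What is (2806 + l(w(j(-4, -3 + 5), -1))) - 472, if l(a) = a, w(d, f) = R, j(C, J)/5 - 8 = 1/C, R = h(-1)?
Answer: 2338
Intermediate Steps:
h(t) = 2*t*(-1 + t) (h(t) = (-1 + t)*(2*t) = 2*t*(-1 + t))
R = 4 (R = 2*(-1)*(-1 - 1) = 2*(-1)*(-2) = 4)
j(C, J) = 40 + 5/C
w(d, f) = 4
(2806 + l(w(j(-4, -3 + 5), -1))) - 472 = (2806 + 4) - 472 = 2810 - 472 = 2338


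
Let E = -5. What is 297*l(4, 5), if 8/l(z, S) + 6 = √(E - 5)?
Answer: -7128/23 - 1188*I*√10/23 ≈ -309.91 - 163.34*I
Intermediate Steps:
l(z, S) = 8/(-6 + I*√10) (l(z, S) = 8/(-6 + √(-5 - 5)) = 8/(-6 + √(-10)) = 8/(-6 + I*√10))
297*l(4, 5) = 297*(-24/23 - 4*I*√10/23) = -7128/23 - 1188*I*√10/23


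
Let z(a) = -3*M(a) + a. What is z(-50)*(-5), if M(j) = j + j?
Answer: -1250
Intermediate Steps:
M(j) = 2*j
z(a) = -5*a (z(a) = -6*a + a = -5*a)
z(-50)*(-5) = -5*(-50)*(-5) = 250*(-5) = -1250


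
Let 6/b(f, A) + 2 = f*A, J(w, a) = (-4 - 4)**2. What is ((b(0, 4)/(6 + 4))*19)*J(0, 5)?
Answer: -1824/5 ≈ -364.80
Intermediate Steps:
J(w, a) = 64 (J(w, a) = (-8)**2 = 64)
b(f, A) = 6/(-2 + A*f) (b(f, A) = 6/(-2 + f*A) = 6/(-2 + A*f))
((b(0, 4)/(6 + 4))*19)*J(0, 5) = (((6/(-2 + 4*0))/(6 + 4))*19)*64 = (((6/(-2 + 0))/10)*19)*64 = (((6/(-2))*(1/10))*19)*64 = (((6*(-1/2))*(1/10))*19)*64 = (-3*1/10*19)*64 = -3/10*19*64 = -57/10*64 = -1824/5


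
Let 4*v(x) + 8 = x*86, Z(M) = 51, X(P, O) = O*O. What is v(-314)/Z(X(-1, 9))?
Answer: -2251/17 ≈ -132.41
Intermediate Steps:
X(P, O) = O**2
v(x) = -2 + 43*x/2 (v(x) = -2 + (x*86)/4 = -2 + (86*x)/4 = -2 + 43*x/2)
v(-314)/Z(X(-1, 9)) = (-2 + (43/2)*(-314))/51 = (-2 - 6751)*(1/51) = -6753*1/51 = -2251/17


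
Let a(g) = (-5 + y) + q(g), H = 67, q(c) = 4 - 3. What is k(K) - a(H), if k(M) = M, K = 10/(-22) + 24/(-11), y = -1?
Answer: 26/11 ≈ 2.3636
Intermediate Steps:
q(c) = 1
a(g) = -5 (a(g) = (-5 - 1) + 1 = -6 + 1 = -5)
K = -29/11 (K = 10*(-1/22) + 24*(-1/11) = -5/11 - 24/11 = -29/11 ≈ -2.6364)
k(K) - a(H) = -29/11 - 1*(-5) = -29/11 + 5 = 26/11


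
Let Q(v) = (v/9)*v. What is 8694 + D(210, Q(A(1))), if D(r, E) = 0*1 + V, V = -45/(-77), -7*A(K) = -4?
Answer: 669483/77 ≈ 8694.6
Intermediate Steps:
A(K) = 4/7 (A(K) = -⅐*(-4) = 4/7)
V = 45/77 (V = -45*(-1/77) = 45/77 ≈ 0.58442)
Q(v) = v²/9 (Q(v) = (v*(⅑))*v = (v/9)*v = v²/9)
D(r, E) = 45/77 (D(r, E) = 0*1 + 45/77 = 0 + 45/77 = 45/77)
8694 + D(210, Q(A(1))) = 8694 + 45/77 = 669483/77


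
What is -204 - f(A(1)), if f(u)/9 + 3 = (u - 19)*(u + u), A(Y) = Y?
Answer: 147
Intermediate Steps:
f(u) = -27 + 18*u*(-19 + u) (f(u) = -27 + 9*((u - 19)*(u + u)) = -27 + 9*((-19 + u)*(2*u)) = -27 + 9*(2*u*(-19 + u)) = -27 + 18*u*(-19 + u))
-204 - f(A(1)) = -204 - (-27 - 342*1 + 18*1²) = -204 - (-27 - 342 + 18*1) = -204 - (-27 - 342 + 18) = -204 - 1*(-351) = -204 + 351 = 147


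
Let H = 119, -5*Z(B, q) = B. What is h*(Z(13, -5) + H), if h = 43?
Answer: 25026/5 ≈ 5005.2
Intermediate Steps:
Z(B, q) = -B/5
h*(Z(13, -5) + H) = 43*(-⅕*13 + 119) = 43*(-13/5 + 119) = 43*(582/5) = 25026/5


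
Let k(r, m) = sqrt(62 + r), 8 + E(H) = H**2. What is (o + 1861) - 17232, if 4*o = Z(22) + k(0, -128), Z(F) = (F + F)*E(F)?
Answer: -10135 + sqrt(62)/4 ≈ -10133.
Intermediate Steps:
E(H) = -8 + H**2
Z(F) = 2*F*(-8 + F**2) (Z(F) = (F + F)*(-8 + F**2) = (2*F)*(-8 + F**2) = 2*F*(-8 + F**2))
o = 5236 + sqrt(62)/4 (o = (2*22*(-8 + 22**2) + sqrt(62 + 0))/4 = (2*22*(-8 + 484) + sqrt(62))/4 = (2*22*476 + sqrt(62))/4 = (20944 + sqrt(62))/4 = 5236 + sqrt(62)/4 ≈ 5238.0)
(o + 1861) - 17232 = ((5236 + sqrt(62)/4) + 1861) - 17232 = (7097 + sqrt(62)/4) - 17232 = -10135 + sqrt(62)/4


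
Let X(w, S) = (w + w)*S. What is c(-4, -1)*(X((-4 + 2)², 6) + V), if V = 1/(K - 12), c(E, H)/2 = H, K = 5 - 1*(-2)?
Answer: -478/5 ≈ -95.600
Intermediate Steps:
K = 7 (K = 5 + 2 = 7)
c(E, H) = 2*H
X(w, S) = 2*S*w (X(w, S) = (2*w)*S = 2*S*w)
V = -⅕ (V = 1/(7 - 12) = 1/(-5) = -⅕ ≈ -0.20000)
c(-4, -1)*(X((-4 + 2)², 6) + V) = (2*(-1))*(2*6*(-4 + 2)² - ⅕) = -2*(2*6*(-2)² - ⅕) = -2*(2*6*4 - ⅕) = -2*(48 - ⅕) = -2*239/5 = -478/5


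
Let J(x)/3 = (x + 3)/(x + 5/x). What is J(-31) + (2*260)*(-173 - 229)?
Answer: -4807858/23 ≈ -2.0904e+5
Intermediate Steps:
J(x) = 3*(3 + x)/(x + 5/x) (J(x) = 3*((x + 3)/(x + 5/x)) = 3*((3 + x)/(x + 5/x)) = 3*(3 + x)/(x + 5/x))
J(-31) + (2*260)*(-173 - 229) = 3*(-31)*(3 - 31)/(5 + (-31)²) + (2*260)*(-173 - 229) = 3*(-31)*(-28)/(5 + 961) + 520*(-402) = 3*(-31)*(-28)/966 - 209040 = 3*(-31)*(1/966)*(-28) - 209040 = 62/23 - 209040 = -4807858/23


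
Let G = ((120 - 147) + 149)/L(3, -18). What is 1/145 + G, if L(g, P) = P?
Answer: -8836/1305 ≈ -6.7709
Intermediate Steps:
G = -61/9 (G = ((120 - 147) + 149)/(-18) = (-27 + 149)*(-1/18) = 122*(-1/18) = -61/9 ≈ -6.7778)
1/145 + G = 1/145 - 61/9 = -8836/1305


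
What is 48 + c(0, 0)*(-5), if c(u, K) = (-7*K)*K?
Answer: 48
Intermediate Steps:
c(u, K) = -7*K²
48 + c(0, 0)*(-5) = 48 - 7*0²*(-5) = 48 - 7*0*(-5) = 48 + 0*(-5) = 48 + 0 = 48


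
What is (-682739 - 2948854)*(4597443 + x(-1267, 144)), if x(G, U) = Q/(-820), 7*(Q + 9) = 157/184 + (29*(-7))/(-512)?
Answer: -161222322892682475309/9656320 ≈ -1.6696e+13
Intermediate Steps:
Q = -727171/82432 (Q = -9 + (157/184 + (29*(-7))/(-512))/7 = -9 + (157*(1/184) - 203*(-1/512))/7 = -9 + (157/184 + 203/512)/7 = -9 + (⅐)*(14717/11776) = -9 + 14717/82432 = -727171/82432 ≈ -8.8215)
x(G, U) = 727171/67594240 (x(G, U) = -727171/82432/(-820) = -727171/82432*(-1/820) = 727171/67594240)
(-682739 - 2948854)*(4597443 + x(-1267, 144)) = (-682739 - 2948854)*(4597443 + 727171/67594240) = -3631593*310760666255491/67594240 = -161222322892682475309/9656320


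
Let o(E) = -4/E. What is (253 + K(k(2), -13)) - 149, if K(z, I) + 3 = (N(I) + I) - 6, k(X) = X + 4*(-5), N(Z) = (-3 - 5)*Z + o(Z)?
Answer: 2422/13 ≈ 186.31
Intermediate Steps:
N(Z) = -8*Z - 4/Z (N(Z) = (-3 - 5)*Z - 4/Z = -8*Z - 4/Z)
k(X) = -20 + X (k(X) = X - 20 = -20 + X)
K(z, I) = -9 - 7*I - 4/I (K(z, I) = -3 + (((-8*I - 4/I) + I) - 6) = -3 + ((-7*I - 4/I) - 6) = -3 + (-6 - 7*I - 4/I) = -9 - 7*I - 4/I)
(253 + K(k(2), -13)) - 149 = (253 + (-9 - 7*(-13) - 4/(-13))) - 149 = (253 + (-9 + 91 - 4*(-1/13))) - 149 = (253 + (-9 + 91 + 4/13)) - 149 = (253 + 1070/13) - 149 = 4359/13 - 149 = 2422/13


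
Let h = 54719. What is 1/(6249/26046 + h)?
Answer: 8682/475072441 ≈ 1.8275e-5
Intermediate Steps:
1/(6249/26046 + h) = 1/(6249/26046 + 54719) = 1/(6249*(1/26046) + 54719) = 1/(2083/8682 + 54719) = 1/(475072441/8682) = 8682/475072441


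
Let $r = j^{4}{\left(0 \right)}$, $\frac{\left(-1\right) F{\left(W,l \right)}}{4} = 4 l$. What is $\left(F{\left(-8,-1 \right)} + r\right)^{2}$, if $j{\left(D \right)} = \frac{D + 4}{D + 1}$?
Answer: $73984$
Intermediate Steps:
$F{\left(W,l \right)} = - 16 l$ ($F{\left(W,l \right)} = - 4 \cdot 4 l = - 16 l$)
$j{\left(D \right)} = \frac{4 + D}{1 + D}$
$r = 256$ ($r = \left(\frac{4 + 0}{1 + 0}\right)^{4} = \left(1^{-1} \cdot 4\right)^{4} = \left(1 \cdot 4\right)^{4} = 4^{4} = 256$)
$\left(F{\left(-8,-1 \right)} + r\right)^{2} = \left(\left(-16\right) \left(-1\right) + 256\right)^{2} = \left(16 + 256\right)^{2} = 272^{2} = 73984$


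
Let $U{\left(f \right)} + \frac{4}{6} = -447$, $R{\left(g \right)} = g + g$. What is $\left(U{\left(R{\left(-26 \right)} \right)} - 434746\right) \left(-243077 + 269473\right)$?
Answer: $- \frac{34462116076}{3} \approx -1.1487 \cdot 10^{10}$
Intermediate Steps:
$R{\left(g \right)} = 2 g$
$U{\left(f \right)} = - \frac{1343}{3}$ ($U{\left(f \right)} = - \frac{2}{3} - 447 = - \frac{1343}{3}$)
$\left(U{\left(R{\left(-26 \right)} \right)} - 434746\right) \left(-243077 + 269473\right) = \left(- \frac{1343}{3} - 434746\right) \left(-243077 + 269473\right) = \left(- \frac{1305581}{3}\right) 26396 = - \frac{34462116076}{3}$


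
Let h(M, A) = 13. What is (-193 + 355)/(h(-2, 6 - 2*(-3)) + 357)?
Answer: 81/185 ≈ 0.43784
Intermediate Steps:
(-193 + 355)/(h(-2, 6 - 2*(-3)) + 357) = (-193 + 355)/(13 + 357) = 162/370 = 162*(1/370) = 81/185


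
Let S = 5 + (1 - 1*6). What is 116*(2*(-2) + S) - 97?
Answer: -561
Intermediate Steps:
S = 0 (S = 5 + (1 - 6) = 5 - 5 = 0)
116*(2*(-2) + S) - 97 = 116*(2*(-2) + 0) - 97 = 116*(-4 + 0) - 97 = 116*(-4) - 97 = -464 - 97 = -561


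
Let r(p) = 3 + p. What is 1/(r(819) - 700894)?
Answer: -1/700072 ≈ -1.4284e-6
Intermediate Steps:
1/(r(819) - 700894) = 1/((3 + 819) - 700894) = 1/(822 - 700894) = 1/(-700072) = -1/700072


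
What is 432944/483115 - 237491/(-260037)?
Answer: 227316923393/125627775255 ≈ 1.8094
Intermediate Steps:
432944/483115 - 237491/(-260037) = 432944*(1/483115) - 237491*(-1/260037) = 432944/483115 + 237491/260037 = 227316923393/125627775255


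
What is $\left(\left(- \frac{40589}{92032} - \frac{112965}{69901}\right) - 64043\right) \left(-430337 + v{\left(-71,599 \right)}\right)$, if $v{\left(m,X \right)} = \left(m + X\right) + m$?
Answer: $\frac{22139362905895128575}{804141104} \approx 2.7532 \cdot 10^{10}$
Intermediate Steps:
$v{\left(m,X \right)} = X + 2 m$ ($v{\left(m,X \right)} = \left(X + m\right) + m = X + 2 m$)
$\left(\left(- \frac{40589}{92032} - \frac{112965}{69901}\right) - 64043\right) \left(-430337 + v{\left(-71,599 \right)}\right) = \left(\left(- \frac{40589}{92032} - \frac{112965}{69901}\right) - 64043\right) \left(-430337 + \left(599 + 2 \left(-71\right)\right)\right) = \left(\left(\left(-40589\right) \frac{1}{92032} - \frac{112965}{69901}\right) - 64043\right) \left(-430337 + \left(599 - 142\right)\right) = \left(\left(- \frac{40589}{92032} - \frac{112965}{69901}\right) - 64043\right) \left(-430337 + 457\right) = \left(- \frac{13233606569}{6433128832} - 64043\right) \left(-429880\right) = \left(- \frac{412010103394345}{6433128832}\right) \left(-429880\right) = \frac{22139362905895128575}{804141104}$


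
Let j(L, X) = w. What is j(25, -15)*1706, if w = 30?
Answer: 51180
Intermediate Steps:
j(L, X) = 30
j(25, -15)*1706 = 30*1706 = 51180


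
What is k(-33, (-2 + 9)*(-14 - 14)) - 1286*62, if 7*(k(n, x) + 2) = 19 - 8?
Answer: -558127/7 ≈ -79732.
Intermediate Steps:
k(n, x) = -3/7 (k(n, x) = -2 + (19 - 8)/7 = -2 + (⅐)*11 = -2 + 11/7 = -3/7)
k(-33, (-2 + 9)*(-14 - 14)) - 1286*62 = -3/7 - 1286*62 = -3/7 - 79732 = -558127/7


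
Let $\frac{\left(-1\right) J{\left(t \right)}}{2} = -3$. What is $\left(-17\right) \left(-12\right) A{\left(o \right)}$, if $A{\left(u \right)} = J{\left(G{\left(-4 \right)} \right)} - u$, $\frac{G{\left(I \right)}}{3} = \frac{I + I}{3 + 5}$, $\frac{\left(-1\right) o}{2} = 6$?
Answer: $3672$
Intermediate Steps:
$o = -12$ ($o = \left(-2\right) 6 = -12$)
$G{\left(I \right)} = \frac{3 I}{4}$ ($G{\left(I \right)} = 3 \frac{I + I}{3 + 5} = 3 \frac{2 I}{8} = 3 \cdot 2 I \frac{1}{8} = 3 \frac{I}{4} = \frac{3 I}{4}$)
$J{\left(t \right)} = 6$ ($J{\left(t \right)} = \left(-2\right) \left(-3\right) = 6$)
$A{\left(u \right)} = 6 - u$
$\left(-17\right) \left(-12\right) A{\left(o \right)} = \left(-17\right) \left(-12\right) \left(6 - -12\right) = 204 \left(6 + 12\right) = 204 \cdot 18 = 3672$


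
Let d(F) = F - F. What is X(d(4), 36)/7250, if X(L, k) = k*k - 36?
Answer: 126/725 ≈ 0.17379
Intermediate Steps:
d(F) = 0
X(L, k) = -36 + k² (X(L, k) = k² - 36 = -36 + k²)
X(d(4), 36)/7250 = (-36 + 36²)/7250 = (-36 + 1296)*(1/7250) = 1260*(1/7250) = 126/725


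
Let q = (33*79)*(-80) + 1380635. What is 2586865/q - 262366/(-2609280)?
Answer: 141147354733/61165437120 ≈ 2.3076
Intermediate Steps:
q = 1172075 (q = 2607*(-80) + 1380635 = -208560 + 1380635 = 1172075)
2586865/q - 262366/(-2609280) = 2586865/1172075 - 262366/(-2609280) = 2586865*(1/1172075) - 262366*(-1/2609280) = 517373/234415 + 131183/1304640 = 141147354733/61165437120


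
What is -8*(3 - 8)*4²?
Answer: 640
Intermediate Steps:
-8*(3 - 8)*4² = -8*(-5)*16 = 40*16 = 640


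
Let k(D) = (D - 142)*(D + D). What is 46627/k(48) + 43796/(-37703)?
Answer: -2153192885/340231872 ≈ -6.3286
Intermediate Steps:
k(D) = 2*D*(-142 + D) (k(D) = (-142 + D)*(2*D) = 2*D*(-142 + D))
46627/k(48) + 43796/(-37703) = 46627/((2*48*(-142 + 48))) + 43796/(-37703) = 46627/((2*48*(-94))) + 43796*(-1/37703) = 46627/(-9024) - 43796/37703 = 46627*(-1/9024) - 43796/37703 = -46627/9024 - 43796/37703 = -2153192885/340231872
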